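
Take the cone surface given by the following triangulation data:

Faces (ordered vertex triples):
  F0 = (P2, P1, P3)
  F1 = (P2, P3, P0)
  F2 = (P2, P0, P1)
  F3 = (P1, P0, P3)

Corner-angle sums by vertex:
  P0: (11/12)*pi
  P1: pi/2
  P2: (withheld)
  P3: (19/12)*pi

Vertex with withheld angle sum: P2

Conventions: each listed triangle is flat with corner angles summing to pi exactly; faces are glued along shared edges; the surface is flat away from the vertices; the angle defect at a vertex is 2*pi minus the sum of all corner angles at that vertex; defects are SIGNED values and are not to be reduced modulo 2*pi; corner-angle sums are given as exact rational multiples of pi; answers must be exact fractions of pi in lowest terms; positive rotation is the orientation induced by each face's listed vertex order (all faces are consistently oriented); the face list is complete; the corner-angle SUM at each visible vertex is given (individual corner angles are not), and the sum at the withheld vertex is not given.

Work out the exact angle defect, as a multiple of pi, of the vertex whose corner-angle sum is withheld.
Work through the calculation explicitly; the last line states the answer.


V = 4, E = 6, F = 4; chi = V - E + F = 2
Gauss-Bonnet: total defect = 2*pi*chi = 4*pi; visible defects sum to 3*pi

Answer: defect(P2) = pi


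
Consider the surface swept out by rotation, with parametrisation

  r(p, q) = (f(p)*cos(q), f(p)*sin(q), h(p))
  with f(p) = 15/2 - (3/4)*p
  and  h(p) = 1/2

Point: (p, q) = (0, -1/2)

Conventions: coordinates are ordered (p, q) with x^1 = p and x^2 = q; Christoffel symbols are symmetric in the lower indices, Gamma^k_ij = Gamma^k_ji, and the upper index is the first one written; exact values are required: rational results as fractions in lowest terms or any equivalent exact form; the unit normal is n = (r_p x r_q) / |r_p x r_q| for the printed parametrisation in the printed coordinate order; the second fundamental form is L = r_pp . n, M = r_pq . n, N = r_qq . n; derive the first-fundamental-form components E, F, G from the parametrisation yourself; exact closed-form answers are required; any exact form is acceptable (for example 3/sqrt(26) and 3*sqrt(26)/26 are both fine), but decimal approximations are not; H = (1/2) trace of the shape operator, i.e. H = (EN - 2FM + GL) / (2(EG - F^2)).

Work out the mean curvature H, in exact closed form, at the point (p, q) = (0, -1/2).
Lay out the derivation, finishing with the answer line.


f = 15/2, f' = -3/4, f'' = 0, h' = 0, h'' = 0
E = 9/16, F = 0, G = 225/4; answer radicand W^2 = 9/16
unnormalised second-form numerators: l = 0, m = 0, n = 0; L = l/sqrt(9/16), and similarly M = m/sqrt(W^2), N = n/sqrt(W^2)
H = (E*n - 2*F*m + G*l) / (2*(EG - F^2)*sqrt(W^2)); E*n - 2*F*m + G*l = 0, EG - F^2 = 2025/64, so H = (0)/sqrt(9/16)

Answer: H = 0


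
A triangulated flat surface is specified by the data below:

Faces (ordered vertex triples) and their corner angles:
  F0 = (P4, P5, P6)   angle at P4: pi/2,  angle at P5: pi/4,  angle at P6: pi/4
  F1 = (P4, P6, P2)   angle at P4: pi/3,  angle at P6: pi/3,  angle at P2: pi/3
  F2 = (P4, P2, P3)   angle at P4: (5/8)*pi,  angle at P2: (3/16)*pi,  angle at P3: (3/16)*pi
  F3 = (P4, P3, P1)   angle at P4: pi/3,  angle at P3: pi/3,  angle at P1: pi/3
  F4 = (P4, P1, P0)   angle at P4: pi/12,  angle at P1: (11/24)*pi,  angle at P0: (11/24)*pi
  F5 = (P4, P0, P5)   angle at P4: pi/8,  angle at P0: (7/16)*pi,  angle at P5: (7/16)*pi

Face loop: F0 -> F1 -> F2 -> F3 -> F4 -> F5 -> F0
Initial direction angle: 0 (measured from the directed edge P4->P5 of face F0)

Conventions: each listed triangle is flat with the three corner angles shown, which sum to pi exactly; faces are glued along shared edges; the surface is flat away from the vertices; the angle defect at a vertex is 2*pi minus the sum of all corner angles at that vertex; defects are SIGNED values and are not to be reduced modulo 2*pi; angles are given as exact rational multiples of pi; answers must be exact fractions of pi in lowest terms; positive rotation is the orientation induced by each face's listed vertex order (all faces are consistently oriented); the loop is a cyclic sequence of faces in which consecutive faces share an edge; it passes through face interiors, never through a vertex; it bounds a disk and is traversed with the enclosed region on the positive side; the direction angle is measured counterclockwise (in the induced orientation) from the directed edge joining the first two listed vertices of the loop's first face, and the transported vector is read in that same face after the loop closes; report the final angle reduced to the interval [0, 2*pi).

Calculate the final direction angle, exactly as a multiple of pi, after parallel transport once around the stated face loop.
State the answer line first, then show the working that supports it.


Answer: final direction angle = 0

enclosed vertex P4: corner angles sum to 2*pi, defect = 2*pi - 2*pi = 0
holonomy = initial angle + sum of enclosed defects (mod 2*pi), positive in the induced orientation
final angle = 0 + 0 = 0 (mod 2*pi)


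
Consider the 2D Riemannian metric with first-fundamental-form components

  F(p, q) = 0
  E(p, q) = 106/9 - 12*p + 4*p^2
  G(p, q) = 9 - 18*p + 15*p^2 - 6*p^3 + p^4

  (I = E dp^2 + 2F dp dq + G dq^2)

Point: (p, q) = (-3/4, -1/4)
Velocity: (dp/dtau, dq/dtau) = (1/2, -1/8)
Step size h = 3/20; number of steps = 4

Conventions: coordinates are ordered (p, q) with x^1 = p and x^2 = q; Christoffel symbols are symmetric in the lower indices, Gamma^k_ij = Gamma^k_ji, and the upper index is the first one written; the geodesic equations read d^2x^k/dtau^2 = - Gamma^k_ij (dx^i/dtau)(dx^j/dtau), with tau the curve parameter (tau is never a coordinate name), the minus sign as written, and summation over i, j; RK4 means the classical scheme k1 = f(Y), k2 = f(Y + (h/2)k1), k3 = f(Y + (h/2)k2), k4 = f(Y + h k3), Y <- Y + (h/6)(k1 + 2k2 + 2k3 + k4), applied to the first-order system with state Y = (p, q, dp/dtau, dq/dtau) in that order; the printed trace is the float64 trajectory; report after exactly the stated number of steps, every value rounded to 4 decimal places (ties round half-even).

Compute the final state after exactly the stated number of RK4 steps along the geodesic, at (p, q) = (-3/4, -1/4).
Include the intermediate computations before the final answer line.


f(Y) = (dp/dtau, dq/dtau, -Gamma^p_ij Y'^i Y'^j, -Gamma^q_ij Y'^i Y'^j) with the Gammas evaluated at the stage position; h = 0.150000; intermediate values shown to 6 dp
step 0: p = -0.7500, q = -0.2500, dp/dtau = 0.5000, dq/dtau = -0.1250
step 1:
  k1: at (p, q) = (-0.750000, -0.250000), (dp/dtau, dq/dtau) = (0.500000, -0.125000); Gamma_ppp = -0.390832, Gamma_ppq = 0.000000, Gamma_pqq = 1.135856, Gamma_qpp = 0.000000, Gamma_qpq = -0.774194, Gamma_qqq = 0.000000; k1 = (0.500000, -0.125000, 0.079960, -0.096774)
  k2: at (p, q) = (-0.712500, -0.259375), (dp/dtau, dq/dtau) = (0.505997, -0.132258); Gamma_ppp = -0.395824, Gamma_ppq = 0.000000, Gamma_pqq = 1.117245, Gamma_qpp = 0.000000, Gamma_qpq = -0.783858, Gamma_qqq = 0.000000; k2 = (0.505997, -0.132258, 0.081801, -0.104915)
  k3: at (p, q) = (-0.712050, -0.259919), (dp/dtau, dq/dtau) = (0.506135, -0.132869); Gamma_ppp = -0.395885, Gamma_ppq = 0.000000, Gamma_pqq = 1.117022, Gamma_qpp = 0.000000, Gamma_qpq = -0.783975, Gamma_qqq = 0.000000; k3 = (0.506135, -0.132869, 0.081695, -0.105444)
  k4: at (p, q) = (-0.674080, -0.269930), (dp/dtau, dq/dtau) = (0.512254, -0.140817); Gamma_ppp = -0.401043, Gamma_ppq = 0.000000, Gamma_pqq = 1.098180, Gamma_qpp = 0.000000, Gamma_qpq = -0.793949, Gamma_qqq = 0.000000; k4 = (0.512254, -0.140817, 0.083459, -0.114541)
  Y <- Y + (h/6)(k1 + 2k2 + 2k3 + k4): p = -0.6741, q = -0.2699, dp/dtau = 0.5123, dq/dtau = -0.1408
step 2:
  k1: at (p, q) = (-0.674087, -0.269902), (dp/dtau, dq/dtau) = (0.512260, -0.140801); Gamma_ppp = -0.401042, Gamma_ppq = 0.000000, Gamma_pqq = 1.098184, Gamma_qpp = 0.000000, Gamma_qpq = -0.793947, Gamma_qqq = 0.000000; k1 = (0.512260, -0.140801, 0.083466, -0.114530)
  k2: at (p, q) = (-0.635668, -0.280462), (dp/dtau, dq/dtau) = (0.518520, -0.149391); Gamma_ppp = -0.406367, Gamma_ppq = 0.000000, Gamma_pqq = 1.079122, Gamma_qpp = 0.000000, Gamma_qpq = -0.804232, Gamma_qqq = 0.000000; k2 = (0.518520, -0.149391, 0.085174, -0.124595)
  k3: at (p, q) = (-0.635198, -0.281106), (dp/dtau, dq/dtau) = (0.518648, -0.150145); Gamma_ppp = -0.406432, Gamma_ppq = 0.000000, Gamma_pqq = 1.078889, Gamma_qpp = 0.000000, Gamma_qpq = -0.804358, Gamma_qqq = 0.000000; k3 = (0.518648, -0.150145, 0.085007, -0.125275)
  k4: at (p, q) = (-0.596290, -0.292424), (dp/dtau, dq/dtau) = (0.525011, -0.159592); Gamma_ppp = -0.411936, Gamma_ppq = 0.000000, Gamma_pqq = 1.059588, Gamma_qpp = 0.000000, Gamma_qpq = -0.814974, Gamma_qqq = 0.000000; k4 = (0.525011, -0.159592, 0.086557, -0.136570)
  Y <- Y + (h/6)(k1 + 2k2 + 2k3 + k4): p = -0.5963, q = -0.2924, dp/dtau = 0.5250, dq/dtau = -0.1596
step 3:
  k1: at (p, q) = (-0.596297, -0.292388), (dp/dtau, dq/dtau) = (0.525020, -0.159572); Gamma_ppp = -0.411935, Gamma_ppq = 0.000000, Gamma_pqq = 1.059591, Gamma_qpp = 0.000000, Gamma_qpq = -0.814972, Gamma_qqq = 0.000000; k1 = (0.525020, -0.159572, 0.086568, -0.136554)
  k2: at (p, q) = (-0.556920, -0.304356), (dp/dtau, dq/dtau) = (0.531512, -0.169813); Gamma_ppp = -0.417618, Gamma_ppq = 0.000000, Gamma_pqq = 1.040061, Gamma_qpp = 0.000000, Gamma_qpq = -0.825920, Gamma_qqq = 0.000000; k2 = (0.531512, -0.169813, 0.087988, -0.149092)
  k3: at (p, q) = (-0.556433, -0.305124), (dp/dtau, dq/dtau) = (0.531619, -0.170754); Gamma_ppp = -0.417689, Gamma_ppq = 0.000000, Gamma_pqq = 1.039819, Gamma_qpp = 0.000000, Gamma_qpq = -0.826056, Gamma_qqq = 0.000000; k3 = (0.531619, -0.170754, 0.087729, -0.149972)
  k4: at (p, q) = (-0.516554, -0.318001), (dp/dtau, dq/dtau) = (0.538179, -0.182068); Gamma_ppp = -0.423563, Gamma_ppq = 0.000000, Gamma_pqq = 1.020043, Gamma_qpp = 0.000000, Gamma_qpq = -0.837354, Gamma_qqq = 0.000000; k4 = (0.538179, -0.182068, 0.088866, -0.164096)
  Y <- Y + (h/6)(k1 + 2k2 + 2k3 + k4): p = -0.5166, q = -0.3180, dp/dtau = 0.5382, dq/dtau = -0.1820
step 4:
  k1: at (p, q) = (-0.516560, -0.317958), (dp/dtau, dq/dtau) = (0.538192, -0.182041); Gamma_ppp = -0.423562, Gamma_ppq = 0.000000, Gamma_pqq = 1.020046, Gamma_qpp = 0.000000, Gamma_qpq = -0.837352, Gamma_qqq = 0.000000; k1 = (0.538192, -0.182041, 0.088881, -0.164076)
  k2: at (p, q) = (-0.476196, -0.331611), (dp/dtau, dq/dtau) = (0.544858, -0.194347); Gamma_ppp = -0.429627, Gamma_ppq = 0.000000, Gamma_pqq = 1.000032, Gamma_qpp = 0.000000, Gamma_qpq = -0.849000, Gamma_qqq = 0.000000; k2 = (0.544858, -0.194347, 0.089771, -0.179804)
  k3: at (p, q) = (-0.475696, -0.332534), (dp/dtau, dq/dtau) = (0.544924, -0.195527); Gamma_ppp = -0.429703, Gamma_ppq = 0.000000, Gamma_pqq = 0.999784, Gamma_qpp = 0.000000, Gamma_qpq = -0.849145, Gamma_qqq = 0.000000; k3 = (0.544924, -0.195527, 0.089375, -0.180948)
  k4: at (p, q) = (-0.434822, -0.347287), (dp/dtau, dq/dtau) = (0.551598, -0.209183); Gamma_ppp = -0.435969, Gamma_ppq = 0.000000, Gamma_pqq = 0.979521, Gamma_qpp = 0.000000, Gamma_qpq = -0.861158, Gamma_qqq = 0.000000; k4 = (0.551598, -0.209183, 0.089786, -0.198730)
  Y <- Y + (h/6)(k1 + 2k2 + 2k3 + k4): p = -0.4348, q = -0.3472, dp/dtau = 0.5516, dq/dtau = -0.2091

Answer: p = -0.4348, q = -0.3472, dp/dtau = 0.5516, dq/dtau = -0.2091


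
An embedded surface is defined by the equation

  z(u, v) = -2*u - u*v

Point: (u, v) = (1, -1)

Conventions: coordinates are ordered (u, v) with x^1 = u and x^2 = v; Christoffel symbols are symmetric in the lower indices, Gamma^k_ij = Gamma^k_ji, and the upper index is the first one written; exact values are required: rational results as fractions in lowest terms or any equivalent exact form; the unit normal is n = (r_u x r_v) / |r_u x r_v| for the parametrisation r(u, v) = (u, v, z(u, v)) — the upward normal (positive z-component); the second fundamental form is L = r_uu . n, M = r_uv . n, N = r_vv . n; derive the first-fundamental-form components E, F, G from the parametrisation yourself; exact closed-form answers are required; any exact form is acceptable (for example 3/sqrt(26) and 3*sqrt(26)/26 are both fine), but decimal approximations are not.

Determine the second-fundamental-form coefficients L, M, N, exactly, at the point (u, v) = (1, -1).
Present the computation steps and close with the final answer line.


z_u = -1, z_v = -1, z_uu = 0, z_uv = -1, z_vv = 0
E = 2, F = 1, G = 2; answer radicand W^2 = 3
unnormalised second-form numerators: l = 0, m = -1, n = 0; L = l/sqrt(3), and similarly M = m/sqrt(W^2), N = n/sqrt(W^2)

Answer: L = 0, M = -sqrt(3)/3, N = 0


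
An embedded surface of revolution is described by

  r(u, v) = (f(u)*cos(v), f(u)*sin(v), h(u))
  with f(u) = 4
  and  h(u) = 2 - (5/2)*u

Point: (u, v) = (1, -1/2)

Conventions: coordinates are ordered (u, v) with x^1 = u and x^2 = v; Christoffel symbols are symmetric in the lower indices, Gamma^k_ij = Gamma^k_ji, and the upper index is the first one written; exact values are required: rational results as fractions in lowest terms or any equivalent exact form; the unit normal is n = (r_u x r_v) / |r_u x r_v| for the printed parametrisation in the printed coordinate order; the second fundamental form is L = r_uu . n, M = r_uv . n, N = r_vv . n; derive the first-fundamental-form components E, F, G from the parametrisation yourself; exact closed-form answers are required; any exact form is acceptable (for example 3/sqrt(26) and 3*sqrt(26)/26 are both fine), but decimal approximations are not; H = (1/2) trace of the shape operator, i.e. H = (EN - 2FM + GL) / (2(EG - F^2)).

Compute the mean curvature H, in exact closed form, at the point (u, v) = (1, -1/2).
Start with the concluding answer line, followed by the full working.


Answer: H = -1/8

f = 4, f' = 0, f'' = 0, h' = -5/2, h'' = 0
E = 25/4, F = 0, G = 16; answer radicand W^2 = 25/4
unnormalised second-form numerators: l = 0, m = 0, n = -10; L = l/sqrt(25/4), and similarly M = m/sqrt(W^2), N = n/sqrt(W^2)
H = (E*n - 2*F*m + G*l) / (2*(EG - F^2)*sqrt(W^2)); E*n - 2*F*m + G*l = -125/2, EG - F^2 = 100, so H = (-5/16)/sqrt(25/4)


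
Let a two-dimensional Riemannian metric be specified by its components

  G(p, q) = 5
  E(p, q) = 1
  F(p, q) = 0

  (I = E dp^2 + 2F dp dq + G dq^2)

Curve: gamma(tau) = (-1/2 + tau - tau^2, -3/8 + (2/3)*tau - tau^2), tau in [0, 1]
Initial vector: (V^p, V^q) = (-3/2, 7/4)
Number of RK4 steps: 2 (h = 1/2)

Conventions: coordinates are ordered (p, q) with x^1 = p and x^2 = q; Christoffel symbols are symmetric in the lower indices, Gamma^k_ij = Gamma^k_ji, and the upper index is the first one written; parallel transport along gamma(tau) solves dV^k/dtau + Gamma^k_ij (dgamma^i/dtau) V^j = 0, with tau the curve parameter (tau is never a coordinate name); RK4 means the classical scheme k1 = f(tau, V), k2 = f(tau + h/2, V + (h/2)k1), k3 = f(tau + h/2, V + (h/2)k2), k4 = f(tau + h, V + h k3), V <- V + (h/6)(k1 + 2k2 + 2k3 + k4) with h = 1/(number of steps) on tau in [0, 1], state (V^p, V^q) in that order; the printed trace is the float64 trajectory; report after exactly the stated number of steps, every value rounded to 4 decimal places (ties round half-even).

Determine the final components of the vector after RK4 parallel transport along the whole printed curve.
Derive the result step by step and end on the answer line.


gamma'(tau) = (1 - 2*tau, 2/3 - 2*tau); f(tau, V)^k = -Gamma^k_ij(gamma(tau)) gamma'^i(tau) V^j; h = 1/2; intermediate values shown to 6 dp
curve data and Christoffel symbols at the stage parameters:
  tau = 0.000000: gamma = (-0.500000, -0.375000), gamma' = (1.000000, 0.666667); Gamma_ppp = 0.000000, Gamma_ppq = 0.000000, Gamma_pqq = 0.000000, Gamma_qpp = 0.000000, Gamma_qpq = 0.000000, Gamma_qqq = 0.000000
  tau = 0.250000: gamma = (-0.312500, -0.270833), gamma' = (0.500000, 0.166667); Gamma_ppp = 0.000000, Gamma_ppq = 0.000000, Gamma_pqq = 0.000000, Gamma_qpp = 0.000000, Gamma_qpq = 0.000000, Gamma_qqq = 0.000000
  tau = 0.500000: gamma = (-0.250000, -0.291667), gamma' = (0.000000, -0.333333); Gamma_ppp = 0.000000, Gamma_ppq = 0.000000, Gamma_pqq = 0.000000, Gamma_qpp = 0.000000, Gamma_qpq = 0.000000, Gamma_qqq = 0.000000
  tau = 0.750000: gamma = (-0.312500, -0.437500), gamma' = (-0.500000, -0.833333); Gamma_ppp = 0.000000, Gamma_ppq = 0.000000, Gamma_pqq = 0.000000, Gamma_qpp = 0.000000, Gamma_qpq = 0.000000, Gamma_qqq = 0.000000
  tau = 1.000000: gamma = (-0.500000, -0.708333), gamma' = (-1.000000, -1.333333); Gamma_ppp = 0.000000, Gamma_ppq = 0.000000, Gamma_pqq = 0.000000, Gamma_qpp = 0.000000, Gamma_qpq = 0.000000, Gamma_qqq = 0.000000
step 0: V^p = -1.5000, V^q = 1.7500
step 1: k1 = (0.000000, 0.000000), k2 = (0.000000, 0.000000), k3 = (0.000000, 0.000000), k4 = (0.000000, 0.000000); V <- V + (h/6)(k1 + 2k2 + 2k3 + k4): V^p = -1.5000, V^q = 1.7500
step 2: k1 = (0.000000, 0.000000), k2 = (0.000000, 0.000000), k3 = (0.000000, 0.000000), k4 = (0.000000, 0.000000); V <- V + (h/6)(k1 + 2k2 + 2k3 + k4): V^p = -1.5000, V^q = 1.7500

Answer: V^p = -1.5000, V^q = 1.7500


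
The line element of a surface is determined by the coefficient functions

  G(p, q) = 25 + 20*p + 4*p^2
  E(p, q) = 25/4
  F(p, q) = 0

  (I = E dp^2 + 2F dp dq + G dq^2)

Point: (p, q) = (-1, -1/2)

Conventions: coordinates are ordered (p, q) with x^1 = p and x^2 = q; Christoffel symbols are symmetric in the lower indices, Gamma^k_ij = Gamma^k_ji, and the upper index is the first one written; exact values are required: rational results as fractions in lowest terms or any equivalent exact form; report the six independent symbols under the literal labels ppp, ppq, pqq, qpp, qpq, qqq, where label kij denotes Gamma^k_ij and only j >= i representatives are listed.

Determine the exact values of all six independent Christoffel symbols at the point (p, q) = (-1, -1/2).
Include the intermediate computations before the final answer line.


E = 25/4, F = 0, G = 9 at the point
E_p = 0, E_q = 0, F_p = 0, F_q = 0, G_p = 12, G_q = 0
EG - F^2 = 225/4;  g^inv = (4/225) * [[9, 0], [0, 25/4]]
first-kind symbols [ij,l] = (1/2)(d_i g_jl + d_j g_il - d_l g_ij): [pp,p] = E_p/2 = 0, [pp,q] = F_p - E_q/2 = 0, [pq,p] = E_q/2 = 0, [pq,q] = G_p/2 = 6, [qq,p] = F_q - G_p/2 = -6, [qq,q] = G_q/2 = 0
Gamma^p_ij = (G*[ij,p] - F*[ij,q])/(EG - F^2), Gamma^q_ij = (E*[ij,q] - F*[ij,p])/(EG - F^2)

Answer: Gamma_ppp = 0, Gamma_ppq = 0, Gamma_pqq = -24/25, Gamma_qpp = 0, Gamma_qpq = 2/3, Gamma_qqq = 0


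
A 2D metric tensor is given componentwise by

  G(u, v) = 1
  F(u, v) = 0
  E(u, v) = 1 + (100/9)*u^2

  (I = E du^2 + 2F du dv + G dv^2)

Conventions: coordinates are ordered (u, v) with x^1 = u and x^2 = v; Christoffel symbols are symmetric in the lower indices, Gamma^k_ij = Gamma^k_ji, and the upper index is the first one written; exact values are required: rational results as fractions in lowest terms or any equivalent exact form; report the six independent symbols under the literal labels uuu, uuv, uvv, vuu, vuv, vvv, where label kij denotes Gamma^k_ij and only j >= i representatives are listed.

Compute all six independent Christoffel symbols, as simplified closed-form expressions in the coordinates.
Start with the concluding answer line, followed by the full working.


Answer: Gamma_uuu = 100*u/(100*u^2 + 9), Gamma_uuv = 0, Gamma_uvv = 0, Gamma_vuu = 0, Gamma_vuv = 0, Gamma_vvv = 0

E = 1 + (100/9)*u^2; F = 0; G = 1
Gamma^k_ij = (1/2) g^{kl} (d_i g_jl + d_j g_il - d_l g_ij), with g^inv = (1/(EG-F^2)) [[G, -F], [-F, E]]
first partials: E_u = (200/9)*u, E_v = 0, F_u = 0, F_v = 0, G_u = 0, G_v = 0
D = EG - F^2 = 1 + (100/9)*u^2
expanded: Gamma^u_uu = (G E_u - 2F F_u + F E_v)/(2D), Gamma^u_uv = (G E_v - F G_u)/(2D), Gamma^u_vv = (2G F_v - G G_u - F G_v)/(2D), Gamma^v_uu = (2E F_u - E E_v - F E_u)/(2D), Gamma^v_uv = (E G_u - F E_v)/(2D), Gamma^v_vv = (E G_v - 2F F_v + F G_u)/(2D); substitute and cancel common factors


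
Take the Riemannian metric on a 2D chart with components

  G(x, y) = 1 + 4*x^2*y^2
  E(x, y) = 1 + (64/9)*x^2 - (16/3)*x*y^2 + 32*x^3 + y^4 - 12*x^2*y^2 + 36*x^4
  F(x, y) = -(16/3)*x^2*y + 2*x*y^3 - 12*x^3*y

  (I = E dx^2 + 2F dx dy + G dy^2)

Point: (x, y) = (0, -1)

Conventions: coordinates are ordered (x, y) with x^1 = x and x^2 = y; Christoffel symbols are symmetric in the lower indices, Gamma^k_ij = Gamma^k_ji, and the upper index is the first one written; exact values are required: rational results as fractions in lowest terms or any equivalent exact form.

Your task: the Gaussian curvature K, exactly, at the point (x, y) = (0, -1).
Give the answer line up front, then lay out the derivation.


Answer: K = -1

E = 2, F = 0, G = 1, EG - F^2 = 2 at the point
E_x = -16/3, E_y = -4, F_x = -2, F_y = 0, G_x = 0, G_y = 0
E_yy = 12, F_xy = 6, G_xx = 8
By Brioschi, K is (det M1 - det M2) divided by (EG - F^2) squared.
M1 = [[-E_yy/2 + F_xy - G_xx/2, E_x/2, F_x - E_y/2], [F_y - G_x/2, E, F], [G_y/2, F, G]] = [[-4, -8/3, 0], [0, 2, 0], [0, 0, 1]]; det M1 = -8
M2 = [[0, E_y/2, G_x/2], [E_y/2, E, F], [G_x/2, F, G]] = [[0, -2, 0], [-2, 2, 0], [0, 0, 1]]; det M2 = -4
det M1 - det M2 = -4; K = -4 / (2)^2 = -1


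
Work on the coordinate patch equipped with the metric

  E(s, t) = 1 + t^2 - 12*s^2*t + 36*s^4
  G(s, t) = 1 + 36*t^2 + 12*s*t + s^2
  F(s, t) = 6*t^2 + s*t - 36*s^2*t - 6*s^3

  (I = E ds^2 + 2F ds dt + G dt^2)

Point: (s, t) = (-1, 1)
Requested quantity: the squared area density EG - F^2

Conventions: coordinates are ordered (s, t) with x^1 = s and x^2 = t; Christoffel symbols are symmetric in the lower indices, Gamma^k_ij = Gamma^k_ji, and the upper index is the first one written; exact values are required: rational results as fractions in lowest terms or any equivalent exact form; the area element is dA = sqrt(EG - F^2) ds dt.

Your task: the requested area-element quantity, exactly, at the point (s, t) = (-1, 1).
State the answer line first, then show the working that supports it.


Answer: EG - F^2 = 51

E = 26, F = -25, G = 26; EG - F^2 = 51


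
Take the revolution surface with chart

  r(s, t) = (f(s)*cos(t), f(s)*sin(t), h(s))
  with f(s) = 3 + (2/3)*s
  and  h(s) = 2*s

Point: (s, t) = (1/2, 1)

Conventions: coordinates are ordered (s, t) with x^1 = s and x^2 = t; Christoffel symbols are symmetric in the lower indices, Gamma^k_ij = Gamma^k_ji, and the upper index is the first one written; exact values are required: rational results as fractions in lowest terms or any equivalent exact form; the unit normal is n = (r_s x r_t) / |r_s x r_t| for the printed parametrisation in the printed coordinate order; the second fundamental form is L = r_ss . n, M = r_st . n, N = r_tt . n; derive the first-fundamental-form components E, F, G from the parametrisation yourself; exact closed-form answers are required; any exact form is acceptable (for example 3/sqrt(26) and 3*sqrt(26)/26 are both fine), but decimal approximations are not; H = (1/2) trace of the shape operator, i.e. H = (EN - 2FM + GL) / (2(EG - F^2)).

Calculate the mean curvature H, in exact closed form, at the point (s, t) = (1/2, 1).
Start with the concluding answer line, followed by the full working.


Answer: H = 9*sqrt(10)/200

f = 10/3, f' = 2/3, f'' = 0, h' = 2, h'' = 0
E = 40/9, F = 0, G = 100/9; answer radicand W^2 = 40/9
unnormalised second-form numerators: l = 0, m = 0, n = 20/3; L = l/sqrt(40/9), and similarly M = m/sqrt(W^2), N = n/sqrt(W^2)
H = (E*n - 2*F*m + G*l) / (2*(EG - F^2)*sqrt(W^2)); E*n - 2*F*m + G*l = 800/27, EG - F^2 = 4000/81, so H = (3/10)/sqrt(40/9)


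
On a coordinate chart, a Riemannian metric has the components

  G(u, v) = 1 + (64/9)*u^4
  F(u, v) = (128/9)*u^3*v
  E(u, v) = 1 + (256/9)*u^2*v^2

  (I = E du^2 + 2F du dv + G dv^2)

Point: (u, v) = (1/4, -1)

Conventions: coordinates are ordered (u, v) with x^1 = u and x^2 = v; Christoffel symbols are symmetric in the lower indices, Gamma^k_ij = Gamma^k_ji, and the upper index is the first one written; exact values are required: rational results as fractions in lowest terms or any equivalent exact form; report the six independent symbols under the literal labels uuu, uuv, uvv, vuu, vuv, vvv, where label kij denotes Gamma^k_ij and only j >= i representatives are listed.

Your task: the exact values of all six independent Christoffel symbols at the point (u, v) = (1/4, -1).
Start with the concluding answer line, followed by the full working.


Answer: Gamma_uuu = 256/101, Gamma_uuv = -64/101, Gamma_uvv = 0, Gamma_vuu = -32/101, Gamma_vuv = 8/101, Gamma_vvv = 0

E = 25/9, F = -2/9, G = 37/36 at the point
E_u = 128/9, E_v = -32/9, F_u = -8/3, F_v = 2/9, G_u = 4/9, G_v = 0
EG - F^2 = 101/36;  g^inv = (36/101) * [[37/36, 2/9], [2/9, 25/9]]
first-kind symbols [ij,l] = (1/2)(d_i g_jl + d_j g_il - d_l g_ij): [uu,u] = E_u/2 = 64/9, [uu,v] = F_u - E_v/2 = -8/9, [uv,u] = E_v/2 = -16/9, [uv,v] = G_u/2 = 2/9, [vv,u] = F_v - G_u/2 = 0, [vv,v] = G_v/2 = 0
Gamma^u_ij = (G*[ij,u] - F*[ij,v])/(EG - F^2), Gamma^v_ij = (E*[ij,v] - F*[ij,u])/(EG - F^2)


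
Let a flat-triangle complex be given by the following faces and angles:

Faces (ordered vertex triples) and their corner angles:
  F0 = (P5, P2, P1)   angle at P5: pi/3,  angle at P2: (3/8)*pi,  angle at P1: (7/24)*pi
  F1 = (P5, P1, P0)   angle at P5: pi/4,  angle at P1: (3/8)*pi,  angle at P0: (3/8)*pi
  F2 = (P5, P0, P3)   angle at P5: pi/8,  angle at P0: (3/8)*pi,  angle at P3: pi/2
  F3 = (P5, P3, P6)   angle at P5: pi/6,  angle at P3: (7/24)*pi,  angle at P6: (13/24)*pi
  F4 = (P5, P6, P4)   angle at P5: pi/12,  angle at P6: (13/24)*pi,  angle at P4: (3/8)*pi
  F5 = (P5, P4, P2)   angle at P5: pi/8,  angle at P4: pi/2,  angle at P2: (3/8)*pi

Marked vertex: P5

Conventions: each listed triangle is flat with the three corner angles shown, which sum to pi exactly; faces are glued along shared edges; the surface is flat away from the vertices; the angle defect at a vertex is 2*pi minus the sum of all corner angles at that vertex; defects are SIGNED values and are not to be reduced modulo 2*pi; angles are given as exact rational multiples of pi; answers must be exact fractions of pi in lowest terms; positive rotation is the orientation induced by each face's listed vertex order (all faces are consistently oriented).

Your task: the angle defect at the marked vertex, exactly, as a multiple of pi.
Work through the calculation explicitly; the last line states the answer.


Sum of corner angles at P5: (13/12)*pi
defect = 2*pi - (13/12)*pi

Answer: defect(P5) = (11/12)*pi


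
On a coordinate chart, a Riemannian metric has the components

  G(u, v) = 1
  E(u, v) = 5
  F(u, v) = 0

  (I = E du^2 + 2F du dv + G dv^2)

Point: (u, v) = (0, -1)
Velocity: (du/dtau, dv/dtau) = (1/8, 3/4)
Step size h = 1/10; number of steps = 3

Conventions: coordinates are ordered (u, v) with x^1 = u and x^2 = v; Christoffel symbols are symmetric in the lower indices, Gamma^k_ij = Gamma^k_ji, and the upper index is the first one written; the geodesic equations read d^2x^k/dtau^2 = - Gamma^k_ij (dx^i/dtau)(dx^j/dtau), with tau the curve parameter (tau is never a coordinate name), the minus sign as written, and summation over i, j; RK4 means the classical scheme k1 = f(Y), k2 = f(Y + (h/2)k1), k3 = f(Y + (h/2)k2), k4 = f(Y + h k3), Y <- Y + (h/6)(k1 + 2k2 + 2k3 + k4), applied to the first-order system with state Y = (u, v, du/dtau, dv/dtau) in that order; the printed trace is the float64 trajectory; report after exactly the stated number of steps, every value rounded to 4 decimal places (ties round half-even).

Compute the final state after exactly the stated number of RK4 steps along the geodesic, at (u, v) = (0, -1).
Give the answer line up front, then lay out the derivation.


Answer: u = 0.0375, v = -0.7750, du/dtau = 0.1250, dv/dtau = 0.7500

f(Y) = (du/dtau, dv/dtau, -Gamma^u_ij Y'^i Y'^j, -Gamma^v_ij Y'^i Y'^j) with the Gammas evaluated at the stage position; h = 0.100000; intermediate values shown to 6 dp
step 0: u = 0.0000, v = -1.0000, du/dtau = 0.1250, dv/dtau = 0.7500
step 1:
  k1: at (u, v) = (0.000000, -1.000000), (du/dtau, dv/dtau) = (0.125000, 0.750000); Gamma_uuu = 0.000000, Gamma_uuv = 0.000000, Gamma_uvv = 0.000000, Gamma_vuu = 0.000000, Gamma_vuv = 0.000000, Gamma_vvv = 0.000000; k1 = (0.125000, 0.750000, 0.000000, 0.000000)
  k2: at (u, v) = (0.006250, -0.962500), (du/dtau, dv/dtau) = (0.125000, 0.750000); Gamma_uuu = 0.000000, Gamma_uuv = 0.000000, Gamma_uvv = 0.000000, Gamma_vuu = 0.000000, Gamma_vuv = 0.000000, Gamma_vvv = 0.000000; k2 = (0.125000, 0.750000, 0.000000, 0.000000)
  k3: at (u, v) = (0.006250, -0.962500), (du/dtau, dv/dtau) = (0.125000, 0.750000); Gamma_uuu = 0.000000, Gamma_uuv = 0.000000, Gamma_uvv = 0.000000, Gamma_vuu = 0.000000, Gamma_vuv = 0.000000, Gamma_vvv = 0.000000; k3 = (0.125000, 0.750000, 0.000000, 0.000000)
  k4: at (u, v) = (0.012500, -0.925000), (du/dtau, dv/dtau) = (0.125000, 0.750000); Gamma_uuu = 0.000000, Gamma_uuv = 0.000000, Gamma_uvv = 0.000000, Gamma_vuu = 0.000000, Gamma_vuv = 0.000000, Gamma_vvv = 0.000000; k4 = (0.125000, 0.750000, 0.000000, 0.000000)
  Y <- Y + (h/6)(k1 + 2k2 + 2k3 + k4): u = 0.0125, v = -0.9250, du/dtau = 0.1250, dv/dtau = 0.7500
step 2:
  k1: at (u, v) = (0.012500, -0.925000), (du/dtau, dv/dtau) = (0.125000, 0.750000); Gamma_uuu = 0.000000, Gamma_uuv = 0.000000, Gamma_uvv = 0.000000, Gamma_vuu = 0.000000, Gamma_vuv = 0.000000, Gamma_vvv = 0.000000; k1 = (0.125000, 0.750000, 0.000000, 0.000000)
  k2: at (u, v) = (0.018750, -0.887500), (du/dtau, dv/dtau) = (0.125000, 0.750000); Gamma_uuu = 0.000000, Gamma_uuv = 0.000000, Gamma_uvv = 0.000000, Gamma_vuu = 0.000000, Gamma_vuv = 0.000000, Gamma_vvv = 0.000000; k2 = (0.125000, 0.750000, 0.000000, 0.000000)
  k3: at (u, v) = (0.018750, -0.887500), (du/dtau, dv/dtau) = (0.125000, 0.750000); Gamma_uuu = 0.000000, Gamma_uuv = 0.000000, Gamma_uvv = 0.000000, Gamma_vuu = 0.000000, Gamma_vuv = 0.000000, Gamma_vvv = 0.000000; k3 = (0.125000, 0.750000, 0.000000, 0.000000)
  k4: at (u, v) = (0.025000, -0.850000), (du/dtau, dv/dtau) = (0.125000, 0.750000); Gamma_uuu = 0.000000, Gamma_uuv = 0.000000, Gamma_uvv = 0.000000, Gamma_vuu = 0.000000, Gamma_vuv = 0.000000, Gamma_vvv = 0.000000; k4 = (0.125000, 0.750000, 0.000000, 0.000000)
  Y <- Y + (h/6)(k1 + 2k2 + 2k3 + k4): u = 0.0250, v = -0.8500, du/dtau = 0.1250, dv/dtau = 0.7500
step 3:
  k1: at (u, v) = (0.025000, -0.850000), (du/dtau, dv/dtau) = (0.125000, 0.750000); Gamma_uuu = 0.000000, Gamma_uuv = 0.000000, Gamma_uvv = 0.000000, Gamma_vuu = 0.000000, Gamma_vuv = 0.000000, Gamma_vvv = 0.000000; k1 = (0.125000, 0.750000, 0.000000, 0.000000)
  k2: at (u, v) = (0.031250, -0.812500), (du/dtau, dv/dtau) = (0.125000, 0.750000); Gamma_uuu = 0.000000, Gamma_uuv = 0.000000, Gamma_uvv = 0.000000, Gamma_vuu = 0.000000, Gamma_vuv = 0.000000, Gamma_vvv = 0.000000; k2 = (0.125000, 0.750000, 0.000000, 0.000000)
  k3: at (u, v) = (0.031250, -0.812500), (du/dtau, dv/dtau) = (0.125000, 0.750000); Gamma_uuu = 0.000000, Gamma_uuv = 0.000000, Gamma_uvv = 0.000000, Gamma_vuu = 0.000000, Gamma_vuv = 0.000000, Gamma_vvv = 0.000000; k3 = (0.125000, 0.750000, 0.000000, 0.000000)
  k4: at (u, v) = (0.037500, -0.775000), (du/dtau, dv/dtau) = (0.125000, 0.750000); Gamma_uuu = 0.000000, Gamma_uuv = 0.000000, Gamma_uvv = 0.000000, Gamma_vuu = 0.000000, Gamma_vuv = 0.000000, Gamma_vvv = 0.000000; k4 = (0.125000, 0.750000, 0.000000, 0.000000)
  Y <- Y + (h/6)(k1 + 2k2 + 2k3 + k4): u = 0.0375, v = -0.7750, du/dtau = 0.1250, dv/dtau = 0.7500


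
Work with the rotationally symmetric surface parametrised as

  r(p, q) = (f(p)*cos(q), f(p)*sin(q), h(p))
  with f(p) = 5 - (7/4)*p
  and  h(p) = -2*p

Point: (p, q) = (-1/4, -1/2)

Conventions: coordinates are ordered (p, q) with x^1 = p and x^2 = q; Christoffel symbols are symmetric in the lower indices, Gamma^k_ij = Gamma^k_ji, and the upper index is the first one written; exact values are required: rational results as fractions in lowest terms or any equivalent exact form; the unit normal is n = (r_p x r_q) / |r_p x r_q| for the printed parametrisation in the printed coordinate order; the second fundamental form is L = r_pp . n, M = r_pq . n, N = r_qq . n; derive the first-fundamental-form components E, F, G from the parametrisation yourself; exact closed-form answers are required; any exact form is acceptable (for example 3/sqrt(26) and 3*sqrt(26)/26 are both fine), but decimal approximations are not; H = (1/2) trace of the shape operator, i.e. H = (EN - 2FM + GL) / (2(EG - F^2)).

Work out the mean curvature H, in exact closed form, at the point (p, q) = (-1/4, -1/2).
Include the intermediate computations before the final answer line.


f = 87/16, f' = -7/4, f'' = 0, h' = -2, h'' = 0
E = 113/16, F = 0, G = 7569/256; answer radicand W^2 = 113/16
unnormalised second-form numerators: l = 0, m = 0, n = -87/8; L = l/sqrt(113/16), and similarly M = m/sqrt(W^2), N = n/sqrt(W^2)
H = (E*n - 2*F*m + G*l) / (2*(EG - F^2)*sqrt(W^2)); E*n - 2*F*m + G*l = -9831/128, EG - F^2 = 855297/4096, so H = (-16/87)/sqrt(113/16)

Answer: H = -64*sqrt(113)/9831


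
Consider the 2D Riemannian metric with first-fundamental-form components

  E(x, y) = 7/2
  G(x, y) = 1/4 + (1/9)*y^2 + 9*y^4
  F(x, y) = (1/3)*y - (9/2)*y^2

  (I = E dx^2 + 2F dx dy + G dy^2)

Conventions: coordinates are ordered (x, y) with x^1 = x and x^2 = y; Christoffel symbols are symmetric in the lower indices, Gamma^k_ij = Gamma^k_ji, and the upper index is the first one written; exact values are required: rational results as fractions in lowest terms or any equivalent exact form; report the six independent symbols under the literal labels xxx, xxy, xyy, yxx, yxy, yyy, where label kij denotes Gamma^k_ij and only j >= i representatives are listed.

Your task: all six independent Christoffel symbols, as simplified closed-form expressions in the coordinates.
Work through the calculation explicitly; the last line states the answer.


E = 7/2; F = (1/3)*y - (9/2)*y^2; G = 1/4 + (1/9)*y^2 + 9*y^4
Gamma^k_ij = (1/2) g^{kl} (d_i g_jl + d_j g_il - d_l g_ij), with g^inv = (1/(EG-F^2)) [[G, -F], [-F, E]]
first partials: E_x = 0, E_y = 0, F_x = 0, F_y = 1/3 - 9*y, G_x = 0, G_y = (2/9)*y + 36*y^3
D = EG - F^2 = 7/8 + (5/18)*y^2 + 3*y^3 + (45/4)*y^4
expanded: Gamma^x_xx = (G E_x - 2F F_x + F E_y)/(2D), Gamma^x_xy = (G E_y - F G_x)/(2D), Gamma^x_yy = (2G F_y - G G_x - F G_y)/(2D), Gamma^y_xx = (2E F_x - E E_y - F E_x)/(2D), Gamma^y_xy = (E G_x - F E_y)/(2D), Gamma^y_yy = (E G_y - 2F F_y + F G_x)/(2D); substitute and cancel common factors

Answer: Gamma_xxx = 0, Gamma_xxy = 0, Gamma_xyy = (-216*y^4 - 36*y^3 - 162*y + 6)/(810*y^4 + 216*y^3 + 20*y^2 + 63), Gamma_yxx = 0, Gamma_yxy = 0, Gamma_yyy = (1620*y^3 + 324*y^2 + 20*y)/(810*y^4 + 216*y^3 + 20*y^2 + 63)


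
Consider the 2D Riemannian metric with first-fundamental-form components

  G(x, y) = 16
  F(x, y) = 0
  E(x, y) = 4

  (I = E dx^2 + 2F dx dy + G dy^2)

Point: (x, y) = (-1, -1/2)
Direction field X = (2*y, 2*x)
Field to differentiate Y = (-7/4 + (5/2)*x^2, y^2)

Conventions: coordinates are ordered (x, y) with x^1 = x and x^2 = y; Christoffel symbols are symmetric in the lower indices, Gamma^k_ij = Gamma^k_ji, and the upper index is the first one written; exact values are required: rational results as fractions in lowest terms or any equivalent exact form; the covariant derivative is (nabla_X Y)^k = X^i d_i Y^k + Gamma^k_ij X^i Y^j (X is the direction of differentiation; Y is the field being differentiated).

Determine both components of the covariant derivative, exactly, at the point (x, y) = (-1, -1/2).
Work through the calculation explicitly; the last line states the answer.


E = 4, F = 0, G = 16 at the point
E_x = 0, E_y = 0, F_x = 0, F_y = 0, G_x = 0, G_y = 0
EG - F^2 = 64;  g^inv = (1/64) * [[16, 0], [0, 4]]
first-kind symbols [ij,l] = (1/2)(d_i g_jl + d_j g_il - d_l g_ij): [xx,x] = E_x/2 = 0, [xx,y] = F_x - E_y/2 = 0, [xy,x] = E_y/2 = 0, [xy,y] = G_x/2 = 0, [yy,x] = F_y - G_x/2 = 0, [yy,y] = G_y/2 = 0
Gamma^x_ij = (G*[ij,x] - F*[ij,y])/(EG - F^2), Gamma^y_ij = (E*[ij,y] - F*[ij,x])/(EG - F^2)
Gamma_xxx = 0, Gamma_xxy = 0, Gamma_xyy = 0, Gamma_yxx = 0, Gamma_yxy = 0, Gamma_yyy = 0
X = (-1, -2), Y = (3/4, 1/4) at the point

Answer: (nabla_X Y)^x = 5, (nabla_X Y)^y = 2


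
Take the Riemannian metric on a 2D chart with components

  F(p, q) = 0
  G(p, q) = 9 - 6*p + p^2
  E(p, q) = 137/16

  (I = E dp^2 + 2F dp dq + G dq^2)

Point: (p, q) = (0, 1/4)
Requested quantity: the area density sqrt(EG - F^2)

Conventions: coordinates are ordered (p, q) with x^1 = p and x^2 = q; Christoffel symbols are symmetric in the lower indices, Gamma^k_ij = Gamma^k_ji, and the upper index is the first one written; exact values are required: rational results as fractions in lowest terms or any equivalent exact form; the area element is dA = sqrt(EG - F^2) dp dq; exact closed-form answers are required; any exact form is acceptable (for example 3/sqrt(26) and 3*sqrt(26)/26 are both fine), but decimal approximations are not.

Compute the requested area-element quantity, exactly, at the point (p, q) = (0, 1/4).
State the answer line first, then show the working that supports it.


Answer: sqrt(EG - F^2) = 3*sqrt(137)/4

E = 137/16, F = 0, G = 9; EG - F^2 = 1233/16


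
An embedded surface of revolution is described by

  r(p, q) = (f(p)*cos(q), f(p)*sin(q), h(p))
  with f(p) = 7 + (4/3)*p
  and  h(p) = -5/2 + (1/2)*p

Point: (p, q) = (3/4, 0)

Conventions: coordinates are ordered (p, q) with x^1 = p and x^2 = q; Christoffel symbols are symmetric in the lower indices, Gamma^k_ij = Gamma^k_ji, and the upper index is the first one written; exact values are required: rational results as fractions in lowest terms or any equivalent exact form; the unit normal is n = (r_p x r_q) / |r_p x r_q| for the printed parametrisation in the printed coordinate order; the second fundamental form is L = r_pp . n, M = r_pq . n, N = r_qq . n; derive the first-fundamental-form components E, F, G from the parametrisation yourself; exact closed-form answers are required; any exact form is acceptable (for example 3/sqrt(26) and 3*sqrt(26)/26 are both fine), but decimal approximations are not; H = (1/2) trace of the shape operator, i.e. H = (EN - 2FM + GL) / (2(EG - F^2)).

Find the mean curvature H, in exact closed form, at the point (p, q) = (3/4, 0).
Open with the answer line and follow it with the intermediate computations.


Answer: H = 3*sqrt(73)/1168

f = 8, f' = 4/3, f'' = 0, h' = 1/2, h'' = 0
E = 73/36, F = 0, G = 64; answer radicand W^2 = 73/36
unnormalised second-form numerators: l = 0, m = 0, n = 4; L = l/sqrt(73/36), and similarly M = m/sqrt(W^2), N = n/sqrt(W^2)
H = (E*n - 2*F*m + G*l) / (2*(EG - F^2)*sqrt(W^2)); E*n - 2*F*m + G*l = 73/9, EG - F^2 = 1168/9, so H = (1/32)/sqrt(73/36)


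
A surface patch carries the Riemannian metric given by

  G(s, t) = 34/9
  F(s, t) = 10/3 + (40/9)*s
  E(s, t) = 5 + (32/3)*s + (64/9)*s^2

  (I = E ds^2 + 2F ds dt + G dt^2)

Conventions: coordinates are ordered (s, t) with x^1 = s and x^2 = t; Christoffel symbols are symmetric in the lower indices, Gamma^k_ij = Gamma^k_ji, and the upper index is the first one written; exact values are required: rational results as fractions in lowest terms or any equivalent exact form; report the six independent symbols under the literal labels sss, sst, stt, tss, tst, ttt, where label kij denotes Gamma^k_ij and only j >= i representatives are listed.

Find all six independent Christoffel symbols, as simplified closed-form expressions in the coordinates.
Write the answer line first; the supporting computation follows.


Answer: Gamma_sss = (32*s + 24)/(32*s^2 + 48*s + 35), Gamma_sst = 0, Gamma_stt = 0, Gamma_tss = 20/(32*s^2 + 48*s + 35), Gamma_tst = 0, Gamma_ttt = 0

E = 5 + (32/3)*s + (64/9)*s^2; F = 10/3 + (40/9)*s; G = 34/9
Gamma^k_ij = (1/2) g^{kl} (d_i g_jl + d_j g_il - d_l g_ij), with g^inv = (1/(EG-F^2)) [[G, -F], [-F, E]]
first partials: E_s = 32/3 + (128/9)*s, E_t = 0, F_s = 40/9, F_t = 0, G_s = 0, G_t = 0
D = EG - F^2 = 70/9 + (32/3)*s + (64/9)*s^2
expanded: Gamma^s_ss = (G E_s - 2F F_s + F E_t)/(2D), Gamma^s_st = (G E_t - F G_s)/(2D), Gamma^s_tt = (2G F_t - G G_s - F G_t)/(2D), Gamma^t_ss = (2E F_s - E E_t - F E_s)/(2D), Gamma^t_st = (E G_s - F E_t)/(2D), Gamma^t_tt = (E G_t - 2F F_t + F G_s)/(2D); substitute and cancel common factors


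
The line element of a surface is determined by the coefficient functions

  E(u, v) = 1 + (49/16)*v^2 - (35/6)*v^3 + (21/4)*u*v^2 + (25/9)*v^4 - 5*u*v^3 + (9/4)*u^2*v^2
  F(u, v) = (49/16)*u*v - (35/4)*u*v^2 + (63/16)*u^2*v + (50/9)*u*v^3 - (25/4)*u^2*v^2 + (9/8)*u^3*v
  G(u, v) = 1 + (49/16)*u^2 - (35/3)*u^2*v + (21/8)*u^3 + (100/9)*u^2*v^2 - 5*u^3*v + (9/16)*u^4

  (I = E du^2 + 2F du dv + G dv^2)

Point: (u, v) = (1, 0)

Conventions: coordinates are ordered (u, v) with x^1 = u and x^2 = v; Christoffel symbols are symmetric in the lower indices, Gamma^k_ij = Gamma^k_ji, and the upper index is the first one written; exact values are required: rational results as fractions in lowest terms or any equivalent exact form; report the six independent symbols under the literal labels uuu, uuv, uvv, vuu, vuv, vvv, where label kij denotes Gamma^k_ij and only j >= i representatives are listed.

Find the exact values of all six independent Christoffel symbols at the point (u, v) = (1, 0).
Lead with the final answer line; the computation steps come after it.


Answer: Gamma_uuu = 0, Gamma_uuv = 0, Gamma_uvv = 0, Gamma_vuu = 0, Gamma_vuv = 65/58, Gamma_vvv = -100/87

E = 1, F = 0, G = 29/4 at the point
E_u = 0, E_v = 0, F_u = 0, F_v = 65/8, G_u = 65/4, G_v = -50/3
EG - F^2 = 29/4;  g^inv = (4/29) * [[29/4, 0], [0, 1]]
first-kind symbols [ij,l] = (1/2)(d_i g_jl + d_j g_il - d_l g_ij): [uu,u] = E_u/2 = 0, [uu,v] = F_u - E_v/2 = 0, [uv,u] = E_v/2 = 0, [uv,v] = G_u/2 = 65/8, [vv,u] = F_v - G_u/2 = 0, [vv,v] = G_v/2 = -25/3
Gamma^u_ij = (G*[ij,u] - F*[ij,v])/(EG - F^2), Gamma^v_ij = (E*[ij,v] - F*[ij,u])/(EG - F^2)
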